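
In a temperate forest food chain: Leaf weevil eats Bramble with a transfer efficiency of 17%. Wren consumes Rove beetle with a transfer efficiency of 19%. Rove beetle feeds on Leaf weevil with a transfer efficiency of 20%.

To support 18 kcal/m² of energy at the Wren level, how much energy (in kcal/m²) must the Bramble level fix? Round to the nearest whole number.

Cumulative transfer efficiency: 0.17 × 0.2 × 0.19 = 0.00646
Bramble energy = 18 / 0.00646 = 2786 kcal/m²

2786 kcal/m²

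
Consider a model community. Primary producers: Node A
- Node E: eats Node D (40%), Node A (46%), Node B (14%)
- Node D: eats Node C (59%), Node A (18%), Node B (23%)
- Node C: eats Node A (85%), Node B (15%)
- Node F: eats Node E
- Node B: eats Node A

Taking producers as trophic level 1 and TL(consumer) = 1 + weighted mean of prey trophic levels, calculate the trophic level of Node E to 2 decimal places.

2.90

Node B: 1 + 1 = 2
Node C: 1 + (0.85×1 + 0.15×2) = 2.15
Node D: 1 + (0.59×2.15 + 0.18×1 + 0.23×2) = 2.9085
Node E: 1 + (0.4×2.9085 + 0.46×1 + 0.14×2) = 2.9034
Node F: 1 + 2.9034 = 3.9034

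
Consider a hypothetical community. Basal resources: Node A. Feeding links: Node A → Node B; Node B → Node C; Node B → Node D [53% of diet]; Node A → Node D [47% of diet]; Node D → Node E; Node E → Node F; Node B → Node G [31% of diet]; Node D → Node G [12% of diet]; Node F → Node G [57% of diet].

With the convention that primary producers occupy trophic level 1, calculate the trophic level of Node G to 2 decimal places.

4.51

Node B: 1 + 1 = 2
Node C: 1 + 2 = 3
Node D: 1 + (0.53×2 + 0.47×1) = 2.53
Node E: 1 + 2.53 = 3.53
Node F: 1 + 3.53 = 4.53
Node G: 1 + (0.31×2 + 0.12×2.53 + 0.57×4.53) = 4.5057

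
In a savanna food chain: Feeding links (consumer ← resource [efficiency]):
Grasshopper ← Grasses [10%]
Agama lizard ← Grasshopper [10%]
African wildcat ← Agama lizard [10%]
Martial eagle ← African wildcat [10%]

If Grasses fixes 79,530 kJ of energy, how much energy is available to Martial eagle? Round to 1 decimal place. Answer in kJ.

Grasshopper: 79530 × 0.1 = 7953 kJ
Agama lizard: 7953 × 0.1 = 795.3 kJ
African wildcat: 795.3 × 0.1 = 79.53 kJ
Martial eagle: 79.53 × 0.1 = 7.953 kJ

8.0 kJ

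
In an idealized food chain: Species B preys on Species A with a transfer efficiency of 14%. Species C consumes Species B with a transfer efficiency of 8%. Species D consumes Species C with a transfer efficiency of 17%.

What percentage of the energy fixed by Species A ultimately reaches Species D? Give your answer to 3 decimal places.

0.190%

Product of link efficiencies: 0.14 × 0.08 × 0.17 = 0.001904
As a percentage: 0.001904 × 100 = 0.190%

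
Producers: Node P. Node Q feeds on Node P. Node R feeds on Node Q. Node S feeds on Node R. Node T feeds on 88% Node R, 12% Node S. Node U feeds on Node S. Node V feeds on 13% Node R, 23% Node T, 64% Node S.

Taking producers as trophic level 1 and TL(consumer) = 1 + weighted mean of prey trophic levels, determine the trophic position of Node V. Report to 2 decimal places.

4.90

Node Q: 1 + 1 = 2
Node R: 1 + 2 = 3
Node S: 1 + 3 = 4
Node T: 1 + (0.88×3 + 0.12×4) = 4.12
Node U: 1 + 4 = 5
Node V: 1 + (0.13×3 + 0.23×4.12 + 0.64×4) = 4.8976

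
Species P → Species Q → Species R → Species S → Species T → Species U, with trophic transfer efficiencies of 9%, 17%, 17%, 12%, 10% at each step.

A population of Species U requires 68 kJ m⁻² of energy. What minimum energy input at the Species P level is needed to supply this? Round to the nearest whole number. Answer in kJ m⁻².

2178649 kJ m⁻²

Cumulative transfer efficiency: 0.09 × 0.17 × 0.17 × 0.12 × 0.1 = 0.000031212
Species P energy = 68 / 0.000031212 = 2178649 kJ m⁻²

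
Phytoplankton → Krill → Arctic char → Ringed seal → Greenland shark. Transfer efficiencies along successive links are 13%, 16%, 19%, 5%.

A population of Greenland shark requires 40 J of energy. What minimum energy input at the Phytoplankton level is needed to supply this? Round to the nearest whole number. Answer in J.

202429 J

Cumulative transfer efficiency: 0.13 × 0.16 × 0.19 × 0.05 = 0.0001976
Phytoplankton energy = 40 / 0.0001976 = 202429 J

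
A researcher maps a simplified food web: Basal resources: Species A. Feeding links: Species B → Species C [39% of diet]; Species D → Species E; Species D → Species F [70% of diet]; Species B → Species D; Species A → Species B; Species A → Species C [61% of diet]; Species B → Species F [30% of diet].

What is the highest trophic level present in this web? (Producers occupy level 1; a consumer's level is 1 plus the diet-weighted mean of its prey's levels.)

4

Species B: 1 + 1 = 2
Species C: 1 + (0.39×2 + 0.61×1) = 2.39
Species D: 1 + 2 = 3
Species E: 1 + 3 = 4
Species F: 1 + (0.7×3 + 0.3×2) = 3.7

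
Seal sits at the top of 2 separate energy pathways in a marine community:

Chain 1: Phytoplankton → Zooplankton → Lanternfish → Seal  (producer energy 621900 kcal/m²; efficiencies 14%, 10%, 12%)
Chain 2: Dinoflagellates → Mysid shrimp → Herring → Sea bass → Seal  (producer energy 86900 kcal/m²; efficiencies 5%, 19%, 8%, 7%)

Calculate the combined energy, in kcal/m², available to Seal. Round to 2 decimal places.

1049.42 kcal/m²

Chain 1: 621900 × 0.14 × 0.1 × 0.12 = 1044.792 kcal/m²
Chain 2: 86900 × 0.05 × 0.19 × 0.08 × 0.07 = 4.62308 kcal/m²
Total at Seal: 1044.792 + 4.62308 = 1049.41508 kcal/m²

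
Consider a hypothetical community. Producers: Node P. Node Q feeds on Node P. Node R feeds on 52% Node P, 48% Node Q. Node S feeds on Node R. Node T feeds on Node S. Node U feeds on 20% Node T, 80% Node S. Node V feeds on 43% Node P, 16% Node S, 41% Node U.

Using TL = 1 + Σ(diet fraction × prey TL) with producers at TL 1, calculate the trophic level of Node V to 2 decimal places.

3.91

Node Q: 1 + 1 = 2
Node R: 1 + (0.52×1 + 0.48×2) = 2.48
Node S: 1 + 2.48 = 3.48
Node T: 1 + 3.48 = 4.48
Node U: 1 + (0.2×4.48 + 0.8×3.48) = 4.68
Node V: 1 + (0.43×1 + 0.16×3.48 + 0.41×4.68) = 3.9056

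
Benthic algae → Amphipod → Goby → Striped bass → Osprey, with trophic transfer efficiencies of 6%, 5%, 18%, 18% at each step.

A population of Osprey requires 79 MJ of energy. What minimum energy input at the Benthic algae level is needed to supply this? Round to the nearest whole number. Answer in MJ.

Cumulative transfer efficiency: 0.06 × 0.05 × 0.18 × 0.18 = 0.0000972
Benthic algae energy = 79 / 0.0000972 = 812757 MJ

812757 MJ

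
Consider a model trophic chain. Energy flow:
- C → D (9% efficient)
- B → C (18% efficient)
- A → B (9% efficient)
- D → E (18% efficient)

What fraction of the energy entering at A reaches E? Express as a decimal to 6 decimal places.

0.000262

Product of link efficiencies: 0.09 × 0.18 × 0.09 × 0.18 = 0.00026244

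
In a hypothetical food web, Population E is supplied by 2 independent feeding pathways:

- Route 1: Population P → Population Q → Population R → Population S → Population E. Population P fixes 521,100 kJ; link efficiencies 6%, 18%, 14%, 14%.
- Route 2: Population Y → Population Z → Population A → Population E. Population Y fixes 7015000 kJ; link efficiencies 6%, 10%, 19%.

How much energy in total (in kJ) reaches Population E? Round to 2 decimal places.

8107.41 kJ

Route 1: 521100 × 0.06 × 0.18 × 0.14 × 0.14 = 110.306448 kJ
Route 2: 7015000 × 0.06 × 0.1 × 0.19 = 7997.1 kJ
Total at Population E: 110.306448 + 7997.1 = 8107.406448 kJ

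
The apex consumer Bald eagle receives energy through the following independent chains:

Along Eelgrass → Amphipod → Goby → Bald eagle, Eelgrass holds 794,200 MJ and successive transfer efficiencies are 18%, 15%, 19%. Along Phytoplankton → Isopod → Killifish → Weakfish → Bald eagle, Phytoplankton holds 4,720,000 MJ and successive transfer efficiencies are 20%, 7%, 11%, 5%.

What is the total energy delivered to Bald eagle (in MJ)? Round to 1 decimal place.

4437.7 MJ

Via Eelgrass: 794200 × 0.18 × 0.15 × 0.19 = 4074.246 MJ
Via Phytoplankton: 4720000 × 0.2 × 0.07 × 0.11 × 0.05 = 363.44 MJ
Total at Bald eagle: 4074.246 + 363.44 = 4437.686 MJ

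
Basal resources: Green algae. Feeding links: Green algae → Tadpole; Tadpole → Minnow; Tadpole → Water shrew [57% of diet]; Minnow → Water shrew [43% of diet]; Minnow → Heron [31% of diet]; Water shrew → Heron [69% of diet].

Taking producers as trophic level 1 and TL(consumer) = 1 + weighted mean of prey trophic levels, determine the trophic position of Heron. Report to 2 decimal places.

4.30

Tadpole: 1 + 1 = 2
Minnow: 1 + 2 = 3
Water shrew: 1 + (0.57×2 + 0.43×3) = 3.43
Heron: 1 + (0.31×3 + 0.69×3.43) = 4.2967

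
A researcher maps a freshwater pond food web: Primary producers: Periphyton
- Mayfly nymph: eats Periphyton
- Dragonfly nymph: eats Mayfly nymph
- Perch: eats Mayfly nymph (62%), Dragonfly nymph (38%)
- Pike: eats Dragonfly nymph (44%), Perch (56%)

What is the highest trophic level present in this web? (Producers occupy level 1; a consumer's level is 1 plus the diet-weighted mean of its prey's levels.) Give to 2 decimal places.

Mayfly nymph: 1 + 1 = 2
Dragonfly nymph: 1 + 2 = 3
Perch: 1 + (0.62×2 + 0.38×3) = 3.38
Pike: 1 + (0.44×3 + 0.56×3.38) = 4.2128

4.21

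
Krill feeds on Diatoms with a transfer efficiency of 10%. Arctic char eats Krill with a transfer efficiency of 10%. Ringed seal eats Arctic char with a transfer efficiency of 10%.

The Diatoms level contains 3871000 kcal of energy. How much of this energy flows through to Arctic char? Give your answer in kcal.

38710 kcal

Krill: 3871000 × 0.1 = 387100 kcal
Arctic char: 387100 × 0.1 = 38710 kcal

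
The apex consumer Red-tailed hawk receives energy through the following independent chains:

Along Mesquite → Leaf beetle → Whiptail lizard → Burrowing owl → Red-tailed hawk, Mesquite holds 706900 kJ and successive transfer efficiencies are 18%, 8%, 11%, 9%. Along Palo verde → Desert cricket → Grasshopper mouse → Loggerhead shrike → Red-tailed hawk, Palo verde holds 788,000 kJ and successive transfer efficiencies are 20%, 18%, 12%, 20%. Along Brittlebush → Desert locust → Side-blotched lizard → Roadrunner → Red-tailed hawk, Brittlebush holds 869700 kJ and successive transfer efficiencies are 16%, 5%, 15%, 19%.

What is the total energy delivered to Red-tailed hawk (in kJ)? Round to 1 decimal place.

979.9 kJ

Via Mesquite: 706900 × 0.18 × 0.08 × 0.11 × 0.09 = 100.775664 kJ
Via Palo verde: 788000 × 0.2 × 0.18 × 0.12 × 0.2 = 680.832 kJ
Via Brittlebush: 869700 × 0.16 × 0.05 × 0.15 × 0.19 = 198.2916 kJ
Total at Red-tailed hawk: 100.775664 + 680.832 + 198.2916 = 979.899264 kJ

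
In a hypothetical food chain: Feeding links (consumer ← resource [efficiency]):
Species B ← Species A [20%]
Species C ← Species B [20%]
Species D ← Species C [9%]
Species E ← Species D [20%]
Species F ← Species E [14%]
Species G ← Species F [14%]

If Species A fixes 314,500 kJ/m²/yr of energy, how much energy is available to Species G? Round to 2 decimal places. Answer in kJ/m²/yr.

Species B: 314500 × 0.2 = 62900 kJ/m²/yr
Species C: 62900 × 0.2 = 12580 kJ/m²/yr
Species D: 12580 × 0.09 = 1132.2 kJ/m²/yr
Species E: 1132.2 × 0.2 = 226.44 kJ/m²/yr
Species F: 226.44 × 0.14 = 31.7016 kJ/m²/yr
Species G: 31.7016 × 0.14 = 4.438224 kJ/m²/yr

4.44 kJ/m²/yr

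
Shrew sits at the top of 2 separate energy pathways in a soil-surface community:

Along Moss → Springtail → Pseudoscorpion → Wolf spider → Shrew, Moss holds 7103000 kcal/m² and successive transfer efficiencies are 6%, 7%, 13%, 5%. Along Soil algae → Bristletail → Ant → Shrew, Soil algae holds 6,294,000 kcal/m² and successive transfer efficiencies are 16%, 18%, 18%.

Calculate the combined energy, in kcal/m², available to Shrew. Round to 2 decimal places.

32822.01 kcal/m²

Via Moss: 7103000 × 0.06 × 0.07 × 0.13 × 0.05 = 193.9119 kcal/m²
Via Soil algae: 6294000 × 0.16 × 0.18 × 0.18 = 32628.096 kcal/m²
Total at Shrew: 193.9119 + 32628.096 = 32822.0079 kcal/m²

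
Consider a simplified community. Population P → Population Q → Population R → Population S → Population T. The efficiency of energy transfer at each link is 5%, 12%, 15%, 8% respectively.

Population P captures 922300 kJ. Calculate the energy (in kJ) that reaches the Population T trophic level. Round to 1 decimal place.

Population Q: 922300 × 0.05 = 46115 kJ
Population R: 46115 × 0.12 = 5533.8 kJ
Population S: 5533.8 × 0.15 = 830.07 kJ
Population T: 830.07 × 0.08 = 66.4056 kJ

66.4 kJ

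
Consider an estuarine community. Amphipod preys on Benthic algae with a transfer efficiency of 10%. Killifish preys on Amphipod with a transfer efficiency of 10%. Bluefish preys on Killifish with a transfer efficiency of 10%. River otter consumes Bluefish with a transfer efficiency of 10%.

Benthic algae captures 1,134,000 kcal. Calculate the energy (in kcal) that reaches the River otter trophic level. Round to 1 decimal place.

113.4 kcal

Amphipod: 1134000 × 0.1 = 113400 kcal
Killifish: 113400 × 0.1 = 11340 kcal
Bluefish: 11340 × 0.1 = 1134 kcal
River otter: 1134 × 0.1 = 113.4 kcal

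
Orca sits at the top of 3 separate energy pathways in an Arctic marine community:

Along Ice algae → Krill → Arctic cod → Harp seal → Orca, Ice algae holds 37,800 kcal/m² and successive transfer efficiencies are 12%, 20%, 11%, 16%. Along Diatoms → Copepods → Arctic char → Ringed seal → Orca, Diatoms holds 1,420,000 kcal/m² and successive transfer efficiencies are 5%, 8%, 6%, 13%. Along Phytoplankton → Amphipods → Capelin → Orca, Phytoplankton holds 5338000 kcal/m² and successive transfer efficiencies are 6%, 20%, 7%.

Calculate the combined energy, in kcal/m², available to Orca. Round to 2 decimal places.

4544.19 kcal/m²

Via Ice algae: 37800 × 0.12 × 0.2 × 0.11 × 0.16 = 15.96672 kcal/m²
Via Diatoms: 1420000 × 0.05 × 0.08 × 0.06 × 0.13 = 44.304 kcal/m²
Via Phytoplankton: 5338000 × 0.06 × 0.2 × 0.07 = 4483.92 kcal/m²
Total at Orca: 15.96672 + 44.304 + 4483.92 = 4544.19072 kcal/m²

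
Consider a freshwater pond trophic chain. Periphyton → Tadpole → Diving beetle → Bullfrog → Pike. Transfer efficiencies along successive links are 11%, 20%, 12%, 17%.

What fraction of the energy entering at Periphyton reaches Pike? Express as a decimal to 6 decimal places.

0.000449

Product of link efficiencies: 0.11 × 0.2 × 0.12 × 0.17 = 0.0004488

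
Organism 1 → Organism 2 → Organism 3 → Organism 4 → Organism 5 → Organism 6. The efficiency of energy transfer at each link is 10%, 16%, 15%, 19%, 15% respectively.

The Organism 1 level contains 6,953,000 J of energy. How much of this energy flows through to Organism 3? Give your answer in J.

111248 J

Organism 2: 6953000 × 0.1 = 695300 J
Organism 3: 695300 × 0.16 = 111248 J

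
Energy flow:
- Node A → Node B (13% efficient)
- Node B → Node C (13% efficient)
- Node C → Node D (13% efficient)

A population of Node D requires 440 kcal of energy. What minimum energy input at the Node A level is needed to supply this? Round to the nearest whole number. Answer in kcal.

Cumulative transfer efficiency: 0.13 × 0.13 × 0.13 = 0.002197
Node A energy = 440 / 0.002197 = 200273 kcal

200273 kcal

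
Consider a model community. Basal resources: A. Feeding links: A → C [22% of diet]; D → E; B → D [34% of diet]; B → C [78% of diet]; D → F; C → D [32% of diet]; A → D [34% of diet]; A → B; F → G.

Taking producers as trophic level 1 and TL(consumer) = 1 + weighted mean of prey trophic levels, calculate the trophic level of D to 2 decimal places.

B: 1 + 1 = 2
C: 1 + (0.22×1 + 0.78×2) = 2.78
D: 1 + (0.32×2.78 + 0.34×1 + 0.34×2) = 2.9096
E: 1 + 2.9096 = 3.9096
F: 1 + 2.9096 = 3.9096
G: 1 + 3.9096 = 4.9096

2.91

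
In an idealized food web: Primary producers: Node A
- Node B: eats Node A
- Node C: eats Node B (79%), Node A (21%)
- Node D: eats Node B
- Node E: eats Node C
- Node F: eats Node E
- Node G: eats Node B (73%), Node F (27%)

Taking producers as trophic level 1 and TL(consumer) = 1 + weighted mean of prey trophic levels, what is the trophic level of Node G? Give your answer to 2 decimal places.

Node B: 1 + 1 = 2
Node C: 1 + (0.79×2 + 0.21×1) = 2.79
Node D: 1 + 2 = 3
Node E: 1 + 2.79 = 3.79
Node F: 1 + 3.79 = 4.79
Node G: 1 + (0.73×2 + 0.27×4.79) = 3.7533

3.75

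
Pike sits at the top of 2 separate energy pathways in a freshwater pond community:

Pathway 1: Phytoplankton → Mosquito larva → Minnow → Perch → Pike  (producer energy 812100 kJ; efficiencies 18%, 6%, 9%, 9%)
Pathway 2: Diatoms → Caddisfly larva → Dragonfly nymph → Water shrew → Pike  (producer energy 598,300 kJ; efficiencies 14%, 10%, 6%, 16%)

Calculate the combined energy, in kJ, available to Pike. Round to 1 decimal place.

Pathway 1: 812100 × 0.18 × 0.06 × 0.09 × 0.09 = 71.042508 kJ
Pathway 2: 598300 × 0.14 × 0.1 × 0.06 × 0.16 = 80.41152 kJ
Total at Pike: 71.042508 + 80.41152 = 151.454028 kJ

151.5 kJ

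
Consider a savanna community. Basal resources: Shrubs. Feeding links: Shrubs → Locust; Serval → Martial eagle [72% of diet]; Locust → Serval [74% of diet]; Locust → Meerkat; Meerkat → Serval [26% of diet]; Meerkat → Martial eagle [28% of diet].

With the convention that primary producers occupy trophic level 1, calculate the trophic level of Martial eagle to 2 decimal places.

Locust: 1 + 1 = 2
Meerkat: 1 + 2 = 3
Serval: 1 + (0.26×3 + 0.74×2) = 3.26
Martial eagle: 1 + (0.28×3 + 0.72×3.26) = 4.1872

4.19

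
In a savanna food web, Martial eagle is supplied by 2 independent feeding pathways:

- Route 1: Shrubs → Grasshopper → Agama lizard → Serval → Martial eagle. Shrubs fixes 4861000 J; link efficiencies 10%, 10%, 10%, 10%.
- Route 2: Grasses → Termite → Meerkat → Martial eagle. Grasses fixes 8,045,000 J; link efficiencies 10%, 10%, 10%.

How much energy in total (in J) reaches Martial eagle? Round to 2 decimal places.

Route 1: 4861000 × 0.1 × 0.1 × 0.1 × 0.1 = 486.1 J
Route 2: 8045000 × 0.1 × 0.1 × 0.1 = 8045 J
Total at Martial eagle: 486.1 + 8045 = 8531.1 J

8531.10 J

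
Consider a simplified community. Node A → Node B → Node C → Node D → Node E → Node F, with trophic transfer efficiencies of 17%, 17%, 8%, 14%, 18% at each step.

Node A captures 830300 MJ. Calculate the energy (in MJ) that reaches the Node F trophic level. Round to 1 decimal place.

48.4 MJ

Node B: 830300 × 0.17 = 141151 MJ
Node C: 141151 × 0.17 = 23995.67 MJ
Node D: 23995.67 × 0.08 = 1919.6536 MJ
Node E: 1919.6536 × 0.14 = 268.751504 MJ
Node F: 268.751504 × 0.18 = 48.37527072 MJ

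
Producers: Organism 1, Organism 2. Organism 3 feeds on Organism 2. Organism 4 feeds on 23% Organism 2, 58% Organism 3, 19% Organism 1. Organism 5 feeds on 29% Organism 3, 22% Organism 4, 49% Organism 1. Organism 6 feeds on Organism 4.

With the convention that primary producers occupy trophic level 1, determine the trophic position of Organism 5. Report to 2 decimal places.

Organism 3: 1 + 1 = 2
Organism 4: 1 + (0.23×1 + 0.58×2 + 0.19×1) = 2.58
Organism 5: 1 + (0.29×2 + 0.22×2.58 + 0.49×1) = 2.6376
Organism 6: 1 + 2.58 = 3.58

2.64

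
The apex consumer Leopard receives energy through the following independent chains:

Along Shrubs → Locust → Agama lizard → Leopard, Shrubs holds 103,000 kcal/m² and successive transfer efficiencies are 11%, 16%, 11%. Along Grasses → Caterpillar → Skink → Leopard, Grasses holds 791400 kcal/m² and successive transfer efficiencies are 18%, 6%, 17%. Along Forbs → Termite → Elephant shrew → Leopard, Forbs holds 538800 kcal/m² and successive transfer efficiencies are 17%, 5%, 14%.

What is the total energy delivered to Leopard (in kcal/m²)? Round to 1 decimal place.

Via Shrubs: 103000 × 0.11 × 0.16 × 0.11 = 199.408 kcal/m²
Via Grasses: 791400 × 0.18 × 0.06 × 0.17 = 1453.0104 kcal/m²
Via Forbs: 538800 × 0.17 × 0.05 × 0.14 = 641.172 kcal/m²
Total at Leopard: 199.408 + 1453.0104 + 641.172 = 2293.5904 kcal/m²

2293.6 kcal/m²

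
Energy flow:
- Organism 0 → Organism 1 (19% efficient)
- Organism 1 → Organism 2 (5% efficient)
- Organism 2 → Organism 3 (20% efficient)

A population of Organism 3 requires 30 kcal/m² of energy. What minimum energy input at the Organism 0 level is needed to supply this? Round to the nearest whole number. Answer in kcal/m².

15789 kcal/m²

Cumulative transfer efficiency: 0.19 × 0.05 × 0.2 = 0.0019
Organism 0 energy = 30 / 0.0019 = 15789 kcal/m²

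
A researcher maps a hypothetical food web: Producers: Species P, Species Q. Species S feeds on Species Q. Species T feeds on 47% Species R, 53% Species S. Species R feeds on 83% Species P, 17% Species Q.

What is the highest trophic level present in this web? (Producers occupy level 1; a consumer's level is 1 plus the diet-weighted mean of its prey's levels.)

Species R: 1 + (0.83×1 + 0.17×1) = 2
Species S: 1 + 1 = 2
Species T: 1 + (0.47×2 + 0.53×2) = 3

3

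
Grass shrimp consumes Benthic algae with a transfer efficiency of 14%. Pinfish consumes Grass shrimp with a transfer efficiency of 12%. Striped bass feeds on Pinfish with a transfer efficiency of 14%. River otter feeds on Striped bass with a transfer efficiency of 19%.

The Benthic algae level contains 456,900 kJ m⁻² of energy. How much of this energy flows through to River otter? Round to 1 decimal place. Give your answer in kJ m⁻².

204.2 kJ m⁻²

Grass shrimp: 456900 × 0.14 = 63966 kJ m⁻²
Pinfish: 63966 × 0.12 = 7675.92 kJ m⁻²
Striped bass: 7675.92 × 0.14 = 1074.6288 kJ m⁻²
River otter: 1074.6288 × 0.19 = 204.179472 kJ m⁻²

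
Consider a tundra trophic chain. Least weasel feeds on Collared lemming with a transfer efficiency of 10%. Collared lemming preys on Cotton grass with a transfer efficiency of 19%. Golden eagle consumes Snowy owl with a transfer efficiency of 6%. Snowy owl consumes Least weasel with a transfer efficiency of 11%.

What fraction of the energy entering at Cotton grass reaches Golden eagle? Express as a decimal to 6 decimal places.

0.000125

Product of link efficiencies: 0.19 × 0.1 × 0.11 × 0.06 = 0.0001254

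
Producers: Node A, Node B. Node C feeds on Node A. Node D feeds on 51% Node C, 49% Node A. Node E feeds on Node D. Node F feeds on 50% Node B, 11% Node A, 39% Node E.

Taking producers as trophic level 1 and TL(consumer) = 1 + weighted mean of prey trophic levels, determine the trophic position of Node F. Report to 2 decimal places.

Node C: 1 + 1 = 2
Node D: 1 + (0.51×2 + 0.49×1) = 2.51
Node E: 1 + 2.51 = 3.51
Node F: 1 + (0.5×1 + 0.11×1 + 0.39×3.51) = 2.9789

2.98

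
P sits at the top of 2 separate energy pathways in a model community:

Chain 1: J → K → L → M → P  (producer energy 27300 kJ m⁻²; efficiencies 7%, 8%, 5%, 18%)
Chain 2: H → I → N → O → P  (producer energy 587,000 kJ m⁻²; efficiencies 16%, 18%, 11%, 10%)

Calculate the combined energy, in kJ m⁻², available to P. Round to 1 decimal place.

Chain 1: 27300 × 0.07 × 0.08 × 0.05 × 0.18 = 1.37592 kJ m⁻²
Chain 2: 587000 × 0.16 × 0.18 × 0.11 × 0.1 = 185.9616 kJ m⁻²
Total at P: 1.37592 + 185.9616 = 187.33752 kJ m⁻²

187.3 kJ m⁻²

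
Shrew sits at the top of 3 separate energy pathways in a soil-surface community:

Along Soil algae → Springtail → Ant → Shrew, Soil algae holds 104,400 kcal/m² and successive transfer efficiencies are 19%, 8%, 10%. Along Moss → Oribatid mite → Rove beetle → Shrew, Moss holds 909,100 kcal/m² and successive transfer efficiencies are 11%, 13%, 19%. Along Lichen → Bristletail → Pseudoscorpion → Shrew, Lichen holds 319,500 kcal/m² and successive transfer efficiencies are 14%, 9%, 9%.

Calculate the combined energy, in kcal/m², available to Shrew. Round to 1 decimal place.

2991.0 kcal/m²

Via Soil algae: 104400 × 0.19 × 0.08 × 0.1 = 158.688 kcal/m²
Via Moss: 909100 × 0.11 × 0.13 × 0.19 = 2470.0247 kcal/m²
Via Lichen: 319500 × 0.14 × 0.09 × 0.09 = 362.313 kcal/m²
Total at Shrew: 158.688 + 2470.0247 + 362.313 = 2991.0257 kcal/m²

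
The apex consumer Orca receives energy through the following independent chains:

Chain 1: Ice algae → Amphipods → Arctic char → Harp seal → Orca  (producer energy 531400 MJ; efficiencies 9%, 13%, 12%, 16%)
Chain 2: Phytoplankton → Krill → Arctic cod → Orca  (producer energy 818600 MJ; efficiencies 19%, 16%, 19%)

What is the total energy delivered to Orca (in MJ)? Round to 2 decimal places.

4847.61 MJ

Chain 1: 531400 × 0.09 × 0.13 × 0.12 × 0.16 = 119.373696 MJ
Chain 2: 818600 × 0.19 × 0.16 × 0.19 = 4728.2336 MJ
Total at Orca: 119.373696 + 4728.2336 = 4847.607296 MJ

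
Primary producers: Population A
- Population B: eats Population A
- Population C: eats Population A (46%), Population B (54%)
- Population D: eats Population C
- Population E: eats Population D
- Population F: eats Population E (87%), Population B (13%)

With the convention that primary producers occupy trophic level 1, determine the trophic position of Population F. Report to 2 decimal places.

5.21

Population B: 1 + 1 = 2
Population C: 1 + (0.46×1 + 0.54×2) = 2.54
Population D: 1 + 2.54 = 3.54
Population E: 1 + 3.54 = 4.54
Population F: 1 + (0.87×4.54 + 0.13×2) = 5.2098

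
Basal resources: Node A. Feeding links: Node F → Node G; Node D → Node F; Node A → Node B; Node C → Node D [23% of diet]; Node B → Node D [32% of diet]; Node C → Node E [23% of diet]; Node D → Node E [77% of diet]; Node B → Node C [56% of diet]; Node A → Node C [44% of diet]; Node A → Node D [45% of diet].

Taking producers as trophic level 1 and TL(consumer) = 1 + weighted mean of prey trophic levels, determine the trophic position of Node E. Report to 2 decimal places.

Node B: 1 + 1 = 2
Node C: 1 + (0.44×1 + 0.56×2) = 2.56
Node D: 1 + (0.32×2 + 0.45×1 + 0.23×2.56) = 2.6788
Node E: 1 + (0.23×2.56 + 0.77×2.6788) = 3.651476
Node F: 1 + 2.6788 = 3.6788
Node G: 1 + 3.6788 = 4.6788

3.65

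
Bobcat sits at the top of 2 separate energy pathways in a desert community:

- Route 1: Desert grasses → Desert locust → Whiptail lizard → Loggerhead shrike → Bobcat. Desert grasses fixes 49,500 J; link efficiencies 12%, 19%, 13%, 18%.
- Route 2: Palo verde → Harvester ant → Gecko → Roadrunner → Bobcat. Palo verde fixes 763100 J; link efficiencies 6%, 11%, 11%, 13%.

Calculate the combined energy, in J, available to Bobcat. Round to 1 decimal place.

98.4 J

Route 1: 49500 × 0.12 × 0.19 × 0.13 × 0.18 = 26.40924 J
Route 2: 763100 × 0.06 × 0.11 × 0.11 × 0.13 = 72.021378 J
Total at Bobcat: 26.40924 + 72.021378 = 98.430618 J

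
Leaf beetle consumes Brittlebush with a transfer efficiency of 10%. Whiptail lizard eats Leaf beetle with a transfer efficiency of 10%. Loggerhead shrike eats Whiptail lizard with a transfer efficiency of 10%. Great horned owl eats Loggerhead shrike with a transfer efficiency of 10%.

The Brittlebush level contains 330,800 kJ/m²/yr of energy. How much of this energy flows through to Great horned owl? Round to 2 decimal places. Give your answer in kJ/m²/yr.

33.08 kJ/m²/yr

Leaf beetle: 330800 × 0.1 = 33080 kJ/m²/yr
Whiptail lizard: 33080 × 0.1 = 3308 kJ/m²/yr
Loggerhead shrike: 3308 × 0.1 = 330.8 kJ/m²/yr
Great horned owl: 330.8 × 0.1 = 33.08 kJ/m²/yr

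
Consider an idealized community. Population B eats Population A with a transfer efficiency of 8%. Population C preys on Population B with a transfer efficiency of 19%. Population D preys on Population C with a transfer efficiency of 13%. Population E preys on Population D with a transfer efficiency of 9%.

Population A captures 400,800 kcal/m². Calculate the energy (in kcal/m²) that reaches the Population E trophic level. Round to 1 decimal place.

Population B: 400800 × 0.08 = 32064 kcal/m²
Population C: 32064 × 0.19 = 6092.16 kcal/m²
Population D: 6092.16 × 0.13 = 791.9808 kcal/m²
Population E: 791.9808 × 0.09 = 71.278272 kcal/m²

71.3 kcal/m²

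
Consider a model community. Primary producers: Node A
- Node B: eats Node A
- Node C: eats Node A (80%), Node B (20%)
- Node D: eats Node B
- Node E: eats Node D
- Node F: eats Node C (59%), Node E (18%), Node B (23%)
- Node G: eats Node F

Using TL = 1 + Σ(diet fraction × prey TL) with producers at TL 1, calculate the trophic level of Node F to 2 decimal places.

3.48

Node B: 1 + 1 = 2
Node C: 1 + (0.8×1 + 0.2×2) = 2.2
Node D: 1 + 2 = 3
Node E: 1 + 3 = 4
Node F: 1 + (0.59×2.2 + 0.18×4 + 0.23×2) = 3.478
Node G: 1 + 3.478 = 4.478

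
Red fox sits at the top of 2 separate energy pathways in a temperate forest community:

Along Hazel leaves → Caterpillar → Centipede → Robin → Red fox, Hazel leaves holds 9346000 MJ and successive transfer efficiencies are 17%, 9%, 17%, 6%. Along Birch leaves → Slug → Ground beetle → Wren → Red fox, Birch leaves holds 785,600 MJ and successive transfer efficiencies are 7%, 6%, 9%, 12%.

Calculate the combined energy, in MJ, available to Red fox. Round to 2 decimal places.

Via Hazel leaves: 9346000 × 0.17 × 0.09 × 0.17 × 0.06 = 1458.53676 MJ
Via Birch leaves: 785600 × 0.07 × 0.06 × 0.09 × 0.12 = 35.634816 MJ
Total at Red fox: 1458.53676 + 35.634816 = 1494.171576 MJ

1494.17 MJ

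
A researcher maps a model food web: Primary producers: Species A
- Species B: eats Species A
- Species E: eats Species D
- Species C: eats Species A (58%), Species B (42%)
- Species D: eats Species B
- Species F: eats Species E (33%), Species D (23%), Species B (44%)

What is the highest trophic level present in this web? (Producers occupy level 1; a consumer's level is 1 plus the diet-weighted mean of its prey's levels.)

Species B: 1 + 1 = 2
Species C: 1 + (0.58×1 + 0.42×2) = 2.42
Species D: 1 + 2 = 3
Species E: 1 + 3 = 4
Species F: 1 + (0.33×4 + 0.23×3 + 0.44×2) = 3.89

4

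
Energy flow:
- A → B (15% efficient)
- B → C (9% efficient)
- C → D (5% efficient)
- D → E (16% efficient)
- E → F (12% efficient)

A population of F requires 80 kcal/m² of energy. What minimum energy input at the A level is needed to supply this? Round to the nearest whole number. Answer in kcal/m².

Cumulative transfer efficiency: 0.15 × 0.09 × 0.05 × 0.16 × 0.12 = 0.00001296
A energy = 80 / 0.00001296 = 6172840 kcal/m²

6172840 kcal/m²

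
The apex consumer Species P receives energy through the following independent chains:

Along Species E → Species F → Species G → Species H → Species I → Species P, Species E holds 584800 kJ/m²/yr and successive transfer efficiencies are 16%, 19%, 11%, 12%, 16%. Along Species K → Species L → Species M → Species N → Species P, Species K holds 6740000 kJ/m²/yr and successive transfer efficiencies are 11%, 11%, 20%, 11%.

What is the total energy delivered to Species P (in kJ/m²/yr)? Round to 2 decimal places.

Via Species E: 584800 × 0.16 × 0.19 × 0.11 × 0.12 × 0.16 = 37.54696704 kJ/m²/yr
Via Species K: 6740000 × 0.11 × 0.11 × 0.2 × 0.11 = 1794.188 kJ/m²/yr
Total at Species P: 37.54696704 + 1794.188 = 1831.73496704 kJ/m²/yr

1831.73 kJ/m²/yr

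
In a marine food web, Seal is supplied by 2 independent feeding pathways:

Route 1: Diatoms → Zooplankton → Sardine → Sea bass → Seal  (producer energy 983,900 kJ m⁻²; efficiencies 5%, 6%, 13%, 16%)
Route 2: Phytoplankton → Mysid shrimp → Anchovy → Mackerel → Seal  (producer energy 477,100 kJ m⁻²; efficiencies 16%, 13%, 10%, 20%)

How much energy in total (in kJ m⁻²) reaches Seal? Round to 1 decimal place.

259.9 kJ m⁻²

Route 1: 983900 × 0.05 × 0.06 × 0.13 × 0.16 = 61.39536 kJ m⁻²
Route 2: 477100 × 0.16 × 0.13 × 0.1 × 0.2 = 198.4736 kJ m⁻²
Total at Seal: 61.39536 + 198.4736 = 259.86896 kJ m⁻²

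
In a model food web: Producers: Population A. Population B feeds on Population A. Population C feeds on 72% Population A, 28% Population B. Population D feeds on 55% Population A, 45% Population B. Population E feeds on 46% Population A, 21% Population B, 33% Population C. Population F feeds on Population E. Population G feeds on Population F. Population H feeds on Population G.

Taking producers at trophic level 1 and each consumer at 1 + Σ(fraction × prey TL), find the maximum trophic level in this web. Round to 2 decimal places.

5.63

Population B: 1 + 1 = 2
Population C: 1 + (0.72×1 + 0.28×2) = 2.28
Population D: 1 + (0.55×1 + 0.45×2) = 2.45
Population E: 1 + (0.46×1 + 0.21×2 + 0.33×2.28) = 2.6324
Population F: 1 + 2.6324 = 3.6324
Population G: 1 + 3.6324 = 4.6324
Population H: 1 + 4.6324 = 5.6324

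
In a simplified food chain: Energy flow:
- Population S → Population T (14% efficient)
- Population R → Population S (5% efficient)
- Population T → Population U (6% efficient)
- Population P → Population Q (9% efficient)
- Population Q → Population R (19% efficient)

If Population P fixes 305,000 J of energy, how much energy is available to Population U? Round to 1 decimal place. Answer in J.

2.2 J

Population Q: 305000 × 0.09 = 27450 J
Population R: 27450 × 0.19 = 5215.5 J
Population S: 5215.5 × 0.05 = 260.775 J
Population T: 260.775 × 0.14 = 36.5085 J
Population U: 36.5085 × 0.06 = 2.19051 J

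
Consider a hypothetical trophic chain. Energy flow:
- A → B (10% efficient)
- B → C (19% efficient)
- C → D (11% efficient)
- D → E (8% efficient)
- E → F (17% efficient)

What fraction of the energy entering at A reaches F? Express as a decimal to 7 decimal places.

0.0000284

Product of link efficiencies: 0.1 × 0.19 × 0.11 × 0.08 × 0.17 = 0.000028424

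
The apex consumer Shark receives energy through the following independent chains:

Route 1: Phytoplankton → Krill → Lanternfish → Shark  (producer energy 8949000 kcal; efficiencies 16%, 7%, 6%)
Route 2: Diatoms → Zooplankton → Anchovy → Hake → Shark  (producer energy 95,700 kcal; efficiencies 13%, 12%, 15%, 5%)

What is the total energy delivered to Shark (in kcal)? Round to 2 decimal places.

Route 1: 8949000 × 0.16 × 0.07 × 0.06 = 6013.728 kcal
Route 2: 95700 × 0.13 × 0.12 × 0.15 × 0.05 = 11.1969 kcal
Total at Shark: 6013.728 + 11.1969 = 6024.9249 kcal

6024.92 kcal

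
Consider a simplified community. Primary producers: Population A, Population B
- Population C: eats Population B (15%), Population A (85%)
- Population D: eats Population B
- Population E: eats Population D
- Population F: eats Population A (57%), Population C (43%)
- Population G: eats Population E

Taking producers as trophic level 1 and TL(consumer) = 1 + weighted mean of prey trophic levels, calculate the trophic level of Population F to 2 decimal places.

2.43

Population C: 1 + (0.15×1 + 0.85×1) = 2
Population D: 1 + 1 = 2
Population E: 1 + 2 = 3
Population F: 1 + (0.57×1 + 0.43×2) = 2.43
Population G: 1 + 3 = 4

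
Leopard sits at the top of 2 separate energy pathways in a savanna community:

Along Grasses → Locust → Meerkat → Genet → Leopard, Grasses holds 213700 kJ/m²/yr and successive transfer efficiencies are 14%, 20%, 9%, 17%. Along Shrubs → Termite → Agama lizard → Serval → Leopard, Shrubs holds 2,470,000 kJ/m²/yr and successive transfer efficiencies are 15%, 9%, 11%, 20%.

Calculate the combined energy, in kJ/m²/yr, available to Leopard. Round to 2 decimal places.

825.14 kJ/m²/yr

Via Grasses: 213700 × 0.14 × 0.2 × 0.09 × 0.17 = 91.54908 kJ/m²/yr
Via Shrubs: 2470000 × 0.15 × 0.09 × 0.11 × 0.2 = 733.59 kJ/m²/yr
Total at Leopard: 91.54908 + 733.59 = 825.13908 kJ/m²/yr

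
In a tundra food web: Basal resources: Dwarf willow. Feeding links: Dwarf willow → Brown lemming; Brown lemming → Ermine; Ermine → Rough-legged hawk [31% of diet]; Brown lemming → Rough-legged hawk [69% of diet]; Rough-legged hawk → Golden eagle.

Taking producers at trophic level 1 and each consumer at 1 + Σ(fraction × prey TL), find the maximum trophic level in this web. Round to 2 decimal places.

Brown lemming: 1 + 1 = 2
Ermine: 1 + 2 = 3
Rough-legged hawk: 1 + (0.31×3 + 0.69×2) = 3.31
Golden eagle: 1 + 3.31 = 4.31

4.31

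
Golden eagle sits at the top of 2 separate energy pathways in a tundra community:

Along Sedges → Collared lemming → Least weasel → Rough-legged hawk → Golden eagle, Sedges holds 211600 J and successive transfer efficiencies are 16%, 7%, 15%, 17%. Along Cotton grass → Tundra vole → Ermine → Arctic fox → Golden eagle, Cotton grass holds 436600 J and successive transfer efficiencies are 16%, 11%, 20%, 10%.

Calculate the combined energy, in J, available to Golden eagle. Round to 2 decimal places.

Via Sedges: 211600 × 0.16 × 0.07 × 0.15 × 0.17 = 60.43296 J
Via Cotton grass: 436600 × 0.16 × 0.11 × 0.2 × 0.1 = 153.6832 J
Total at Golden eagle: 60.43296 + 153.6832 = 214.11616 J

214.12 J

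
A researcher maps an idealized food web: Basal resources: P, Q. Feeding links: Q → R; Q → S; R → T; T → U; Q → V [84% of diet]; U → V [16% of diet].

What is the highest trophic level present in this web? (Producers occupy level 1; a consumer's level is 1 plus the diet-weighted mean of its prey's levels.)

R: 1 + 1 = 2
S: 1 + 1 = 2
T: 1 + 2 = 3
U: 1 + 3 = 4
V: 1 + (0.84×1 + 0.16×4) = 2.48

4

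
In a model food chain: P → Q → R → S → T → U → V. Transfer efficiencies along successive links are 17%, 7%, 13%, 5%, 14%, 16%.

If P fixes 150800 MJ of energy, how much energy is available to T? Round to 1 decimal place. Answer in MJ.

11.7 MJ

Q: 150800 × 0.17 = 25636 MJ
R: 25636 × 0.07 = 1794.52 MJ
S: 1794.52 × 0.13 = 233.2876 MJ
T: 233.2876 × 0.05 = 11.66438 MJ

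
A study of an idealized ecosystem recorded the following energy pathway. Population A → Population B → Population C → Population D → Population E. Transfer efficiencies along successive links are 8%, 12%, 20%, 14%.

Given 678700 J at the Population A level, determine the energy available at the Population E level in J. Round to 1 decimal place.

182.4 J

Population B: 678700 × 0.08 = 54296 J
Population C: 54296 × 0.12 = 6515.52 J
Population D: 6515.52 × 0.2 = 1303.104 J
Population E: 1303.104 × 0.14 = 182.43456 J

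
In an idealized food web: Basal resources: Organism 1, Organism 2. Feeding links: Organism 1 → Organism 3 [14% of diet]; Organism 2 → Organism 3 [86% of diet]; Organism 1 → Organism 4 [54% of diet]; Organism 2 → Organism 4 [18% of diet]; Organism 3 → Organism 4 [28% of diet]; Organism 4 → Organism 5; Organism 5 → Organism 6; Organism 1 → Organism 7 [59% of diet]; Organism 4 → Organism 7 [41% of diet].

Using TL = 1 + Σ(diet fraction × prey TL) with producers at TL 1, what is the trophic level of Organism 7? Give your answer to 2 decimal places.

Organism 3: 1 + (0.14×1 + 0.86×1) = 2
Organism 4: 1 + (0.54×1 + 0.18×1 + 0.28×2) = 2.28
Organism 5: 1 + 2.28 = 3.28
Organism 6: 1 + 3.28 = 4.28
Organism 7: 1 + (0.59×1 + 0.41×2.28) = 2.5248

2.52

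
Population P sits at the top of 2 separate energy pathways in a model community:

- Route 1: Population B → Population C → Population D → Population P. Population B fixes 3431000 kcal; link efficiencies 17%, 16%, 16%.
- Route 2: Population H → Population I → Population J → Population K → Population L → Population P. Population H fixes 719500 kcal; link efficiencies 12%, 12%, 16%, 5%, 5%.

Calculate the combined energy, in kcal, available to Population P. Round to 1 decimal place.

Route 1: 3431000 × 0.17 × 0.16 × 0.16 = 14931.712 kcal
Route 2: 719500 × 0.12 × 0.12 × 0.16 × 0.05 × 0.05 = 4.14432 kcal
Total at Population P: 14931.712 + 4.14432 = 14935.85632 kcal

14935.9 kcal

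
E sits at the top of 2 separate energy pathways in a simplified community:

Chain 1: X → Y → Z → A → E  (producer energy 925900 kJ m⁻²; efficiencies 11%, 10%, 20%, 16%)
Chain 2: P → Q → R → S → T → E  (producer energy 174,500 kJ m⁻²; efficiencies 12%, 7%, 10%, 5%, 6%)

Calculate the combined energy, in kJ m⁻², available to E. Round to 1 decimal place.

326.4 kJ m⁻²

Chain 1: 925900 × 0.11 × 0.1 × 0.2 × 0.16 = 325.9168 kJ m⁻²
Chain 2: 174500 × 0.12 × 0.07 × 0.1 × 0.05 × 0.06 = 0.43974 kJ m⁻²
Total at E: 325.9168 + 0.43974 = 326.35654 kJ m⁻²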